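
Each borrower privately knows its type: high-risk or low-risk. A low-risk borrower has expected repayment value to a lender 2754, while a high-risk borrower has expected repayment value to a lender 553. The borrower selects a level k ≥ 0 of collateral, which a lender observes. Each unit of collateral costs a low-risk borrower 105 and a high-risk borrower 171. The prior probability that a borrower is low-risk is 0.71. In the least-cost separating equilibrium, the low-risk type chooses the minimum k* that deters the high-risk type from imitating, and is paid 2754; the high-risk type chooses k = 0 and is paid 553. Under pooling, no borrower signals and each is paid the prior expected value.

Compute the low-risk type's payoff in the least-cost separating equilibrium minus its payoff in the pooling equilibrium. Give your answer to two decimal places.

Least-cost separating signal: k* solves 553 = 2754 − 171·k*, so k* = (2754 − 553)/171 ≈ 12.8713.
Low-risk type's separating payoff: 2754 − 105 × k* = 2754 − 105 × (2754 − 553)/171 = 2754 − 231105/171 ≈ 1402.5088.
Pooling payoff: 0.71 × 2754 + 0.29 × 553 = 2115.71.
Difference: 1402.5088 − 2115.71 = -713.2012, i.e. -713.20 to two decimal places.
The low-risk type would prefer the pooling outcome.

-713.20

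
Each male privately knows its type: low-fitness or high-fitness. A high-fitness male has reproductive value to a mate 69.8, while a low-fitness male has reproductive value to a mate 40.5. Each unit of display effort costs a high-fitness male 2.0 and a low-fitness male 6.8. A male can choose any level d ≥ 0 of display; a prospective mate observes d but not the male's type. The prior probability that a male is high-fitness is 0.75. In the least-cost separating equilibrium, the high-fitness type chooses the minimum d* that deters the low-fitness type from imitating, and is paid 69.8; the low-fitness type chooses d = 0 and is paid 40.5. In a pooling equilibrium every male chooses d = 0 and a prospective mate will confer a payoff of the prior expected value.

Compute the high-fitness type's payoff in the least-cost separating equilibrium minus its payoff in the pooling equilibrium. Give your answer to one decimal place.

Least-cost separating signal: d* solves 40.5 = 69.8 − 6.8·d*, so d* = (69.8 − 40.5)/6.8 ≈ 4.3088.
High-fitness type's separating payoff: 69.8 − 2.0 × d* = 69.8 − 2.0 × (69.8 − 40.5)/6.8 = 69.8 − 58.6/6.8 ≈ 61.182.
Pooling payoff: 0.75 × 69.8 + 0.25 × 40.5 = 62.475.
Difference: 61.182 − 62.475 = -1.293, i.e. -1.3 to one decimal place.
The high-fitness type would prefer the pooling outcome.

-1.3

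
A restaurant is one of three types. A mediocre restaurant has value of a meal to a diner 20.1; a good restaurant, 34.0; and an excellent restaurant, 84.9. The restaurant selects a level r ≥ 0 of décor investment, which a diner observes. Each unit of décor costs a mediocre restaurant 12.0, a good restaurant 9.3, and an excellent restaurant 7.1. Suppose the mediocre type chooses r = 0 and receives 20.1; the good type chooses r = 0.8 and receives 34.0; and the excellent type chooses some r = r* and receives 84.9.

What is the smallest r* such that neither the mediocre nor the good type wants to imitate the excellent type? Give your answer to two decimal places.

6.27

Mediocre type (on-path payoff 20.1) won't mimic when 20.1 ≥ 84.9 − 12.0·r*, i.e. r* ≥ 5.40.
Good type (on-path payoff 34.0 − 9.3×0.8 = 26.56) won't mimic when 26.56 ≥ 84.9 − 9.3·r*, i.e. r* ≥ 6.27.
Both must hold, so r* = max(5.40, 6.27) = 6.27. The good type's constraint binds.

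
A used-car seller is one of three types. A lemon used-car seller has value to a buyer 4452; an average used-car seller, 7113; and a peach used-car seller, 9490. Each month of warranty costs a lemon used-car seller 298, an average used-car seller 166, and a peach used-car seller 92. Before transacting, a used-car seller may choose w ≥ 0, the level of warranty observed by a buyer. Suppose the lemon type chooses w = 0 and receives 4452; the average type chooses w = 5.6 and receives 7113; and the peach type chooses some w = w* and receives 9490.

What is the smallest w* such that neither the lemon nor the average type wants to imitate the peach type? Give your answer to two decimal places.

19.92

Lemon type (on-path payoff 4452) won't mimic when 4452 ≥ 9490 − 298·w*, i.e. w* ≥ 16.91.
Average type (on-path payoff 7113 − 166×5.6 = 6183.4) won't mimic when 6183.4 ≥ 9490 − 166·w*, i.e. w* ≥ 19.92.
Both must hold, so w* = max(16.91, 19.92) = 19.92. The average type's constraint binds.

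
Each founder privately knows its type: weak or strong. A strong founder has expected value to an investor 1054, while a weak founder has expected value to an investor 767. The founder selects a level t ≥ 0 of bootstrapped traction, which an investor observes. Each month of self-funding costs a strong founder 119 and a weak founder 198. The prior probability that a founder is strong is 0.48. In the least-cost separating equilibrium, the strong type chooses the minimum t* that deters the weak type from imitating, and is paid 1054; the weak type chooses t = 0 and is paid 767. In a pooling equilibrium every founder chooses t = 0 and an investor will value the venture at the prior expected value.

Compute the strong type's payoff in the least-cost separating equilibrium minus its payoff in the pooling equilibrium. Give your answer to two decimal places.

-23.25

Least-cost separating signal: t* solves 767 = 1054 − 198·t*, so t* = (1054 − 767)/198 ≈ 1.4495.
Strong type's separating payoff: 1054 − 119 × t* = 1054 − 119 × (1054 − 767)/198 = 1054 − 34153/198 ≈ 881.5101.
Pooling payoff: 0.48 × 1054 + 0.52 × 767 = 904.76.
Difference: 881.5101 − 904.76 = -23.2499, i.e. -23.25 to two decimal places.
The strong type would prefer the pooling outcome.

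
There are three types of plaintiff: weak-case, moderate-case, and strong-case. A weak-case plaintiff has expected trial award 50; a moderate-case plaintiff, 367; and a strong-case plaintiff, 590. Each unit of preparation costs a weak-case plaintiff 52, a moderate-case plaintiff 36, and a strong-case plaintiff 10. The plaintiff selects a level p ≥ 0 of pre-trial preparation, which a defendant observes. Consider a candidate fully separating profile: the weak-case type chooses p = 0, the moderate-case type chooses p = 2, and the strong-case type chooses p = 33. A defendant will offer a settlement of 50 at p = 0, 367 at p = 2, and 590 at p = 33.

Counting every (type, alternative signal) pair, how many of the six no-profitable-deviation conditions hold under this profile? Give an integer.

4

Strong-case (own payoff 590 − 10×33 = 260): to p=0 gives 50 → no gain ✓; to p=2 gives 367 − 10×2 = 347 → profitable ✗.
Weak-case (own payoff 50): to p=2 gives 367 − 52×2 = 263 → profitable ✗; to p=33 gives 590 − 52×33 = -1126 → no gain ✓.
Moderate-case (own payoff 367 − 36×2 = 295): to p=0 gives 50 → no gain ✓; to p=33 gives 590 − 36×33 = -598 → no gain ✓.
4 of the 6 constraints hold; not an equilibrium.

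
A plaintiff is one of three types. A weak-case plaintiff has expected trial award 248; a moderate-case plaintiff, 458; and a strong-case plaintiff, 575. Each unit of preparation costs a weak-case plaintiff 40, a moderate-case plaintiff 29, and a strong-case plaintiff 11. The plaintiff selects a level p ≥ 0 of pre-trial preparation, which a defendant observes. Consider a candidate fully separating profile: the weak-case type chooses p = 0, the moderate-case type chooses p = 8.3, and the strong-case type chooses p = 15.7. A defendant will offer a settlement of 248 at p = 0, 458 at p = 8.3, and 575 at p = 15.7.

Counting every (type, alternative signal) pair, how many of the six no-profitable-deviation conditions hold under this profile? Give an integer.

5

Moderate-case (own payoff 458 − 29×8.3 = 217.3): to p=0 gives 248 → profitable ✗; to p=15.7 gives 575 − 29×15.7 = 119.7 → no gain ✓.
Weak-case (own payoff 248): to p=8.3 gives 458 − 40×8.3 = 126 → no gain ✓; to p=15.7 gives 575 − 40×15.7 = -53 → no gain ✓.
Strong-case (own payoff 575 − 11×15.7 = 402.3): to p=0 gives 248 → no gain ✓; to p=8.3 gives 458 − 11×8.3 = 366.7 → no gain ✓.
5 of the 6 constraints hold; not an equilibrium.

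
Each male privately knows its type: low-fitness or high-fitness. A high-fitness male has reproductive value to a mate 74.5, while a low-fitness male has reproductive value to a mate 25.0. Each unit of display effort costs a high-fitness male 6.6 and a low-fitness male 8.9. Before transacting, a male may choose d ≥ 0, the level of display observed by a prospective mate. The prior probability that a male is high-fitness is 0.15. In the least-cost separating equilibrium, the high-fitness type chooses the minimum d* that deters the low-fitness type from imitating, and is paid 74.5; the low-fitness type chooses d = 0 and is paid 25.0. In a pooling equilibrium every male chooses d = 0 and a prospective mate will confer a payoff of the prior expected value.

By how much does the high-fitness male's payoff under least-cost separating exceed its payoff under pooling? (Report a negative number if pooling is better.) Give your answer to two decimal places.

Least-cost separating signal: d* solves 25.0 = 74.5 − 8.9·d*, so d* = (74.5 − 25.0)/8.9 ≈ 5.5618.
High-fitness type's separating payoff: 74.5 − 6.6 × d* = 74.5 − 6.6 × (74.5 − 25.0)/8.9 = 74.5 − 326.7/8.9 ≈ 37.7921.
Pooling payoff: 0.15 × 74.5 + 0.85 × 25.0 = 32.425.
Difference: 37.7921 − 32.425 = 5.3671, i.e. 5.37 to two decimal places.
The high-fitness type prefers to separate.

5.37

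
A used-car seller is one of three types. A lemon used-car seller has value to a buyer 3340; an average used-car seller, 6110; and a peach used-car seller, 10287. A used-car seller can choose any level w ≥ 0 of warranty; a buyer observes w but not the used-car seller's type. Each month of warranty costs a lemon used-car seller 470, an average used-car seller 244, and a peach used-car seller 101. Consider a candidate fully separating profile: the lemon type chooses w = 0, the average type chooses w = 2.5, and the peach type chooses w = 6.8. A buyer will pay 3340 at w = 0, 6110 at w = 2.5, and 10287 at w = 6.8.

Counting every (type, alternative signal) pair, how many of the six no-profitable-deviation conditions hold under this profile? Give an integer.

Average (own payoff 6110 − 244×2.5 = 5500): to w=0 gives 3340 → no gain ✓; to w=6.8 gives 10287 − 244×6.8 = 8627.8 → profitable ✗.
Peach (own payoff 10287 − 101×6.8 = 9600.2): to w=0 gives 3340 → no gain ✓; to w=2.5 gives 6110 − 101×2.5 = 5857.5 → no gain ✓.
Lemon (own payoff 3340): to w=2.5 gives 6110 − 470×2.5 = 4935 → profitable ✗; to w=6.8 gives 10287 − 470×6.8 = 7091 → profitable ✗.
3 of the 6 constraints hold; not an equilibrium.

3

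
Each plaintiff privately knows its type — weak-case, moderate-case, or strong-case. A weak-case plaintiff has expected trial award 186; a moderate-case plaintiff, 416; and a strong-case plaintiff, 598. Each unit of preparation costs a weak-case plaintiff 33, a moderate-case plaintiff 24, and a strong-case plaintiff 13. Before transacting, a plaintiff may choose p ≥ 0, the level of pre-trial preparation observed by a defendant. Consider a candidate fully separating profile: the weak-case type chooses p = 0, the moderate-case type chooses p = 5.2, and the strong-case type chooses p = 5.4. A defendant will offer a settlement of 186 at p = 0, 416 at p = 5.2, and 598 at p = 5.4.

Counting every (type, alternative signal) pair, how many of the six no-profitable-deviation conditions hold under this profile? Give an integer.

Moderate-case (own payoff 416 − 24×5.2 = 291.2): to p=0 gives 186 → no gain ✓; to p=5.4 gives 598 − 24×5.4 = 468.4 → profitable ✗.
Weak-case (own payoff 186): to p=5.2 gives 416 − 33×5.2 = 244.4 → profitable ✗; to p=5.4 gives 598 − 33×5.4 = 419.8 → profitable ✗.
Strong-case (own payoff 598 − 13×5.4 = 527.8): to p=0 gives 186 → no gain ✓; to p=5.2 gives 416 − 13×5.2 = 348.4 → no gain ✓.
3 of the 6 constraints hold; not an equilibrium.

3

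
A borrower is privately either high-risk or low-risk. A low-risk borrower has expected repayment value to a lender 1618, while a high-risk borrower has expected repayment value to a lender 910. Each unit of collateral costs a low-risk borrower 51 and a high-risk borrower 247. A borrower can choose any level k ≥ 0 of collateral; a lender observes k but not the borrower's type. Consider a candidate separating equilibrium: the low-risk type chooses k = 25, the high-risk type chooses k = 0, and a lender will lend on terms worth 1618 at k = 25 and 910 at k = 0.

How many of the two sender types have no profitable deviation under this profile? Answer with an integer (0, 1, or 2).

1

Low-risk type: signal → 1618 − 51 × 25 = 343; deviate to 0 → 910. IC fails (343 < 910).
High-risk type: stay at 0 → 910; mimic → 1618 − 247 × 25 = -4557. IC holds (910 ≥ -4557).
1 of 2 constraints hold, so this profile is not an equilibrium.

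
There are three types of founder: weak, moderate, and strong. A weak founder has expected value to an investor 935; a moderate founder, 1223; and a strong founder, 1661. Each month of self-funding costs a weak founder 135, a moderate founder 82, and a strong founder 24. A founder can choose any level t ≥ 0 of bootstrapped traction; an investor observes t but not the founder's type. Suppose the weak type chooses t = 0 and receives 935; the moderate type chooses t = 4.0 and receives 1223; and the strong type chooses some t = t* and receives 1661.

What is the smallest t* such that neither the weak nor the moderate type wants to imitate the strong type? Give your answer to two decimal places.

9.34

Moderate type (on-path payoff 1223 − 82×4.0 = 895) won't mimic when 895 ≥ 1661 − 82·t*, i.e. t* ≥ 9.34.
Weak type (on-path payoff 935) won't mimic when 935 ≥ 1661 − 135·t*, i.e. t* ≥ 5.38.
Both must hold, so t* = max(5.38, 9.34) = 9.34. The moderate type's constraint binds.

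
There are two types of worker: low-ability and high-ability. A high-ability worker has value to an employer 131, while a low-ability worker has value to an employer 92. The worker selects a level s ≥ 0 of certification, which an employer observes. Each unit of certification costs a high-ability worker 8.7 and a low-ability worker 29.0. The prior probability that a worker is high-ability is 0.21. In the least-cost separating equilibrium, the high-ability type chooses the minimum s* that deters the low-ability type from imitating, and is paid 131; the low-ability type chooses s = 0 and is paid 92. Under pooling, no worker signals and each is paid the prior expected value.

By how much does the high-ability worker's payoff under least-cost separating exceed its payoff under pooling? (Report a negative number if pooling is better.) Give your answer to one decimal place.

19.1

Least-cost separating signal: s* solves 92 = 131 − 29.0·s*, so s* = (131 − 92)/29.0 ≈ 1.3448.
High-ability type's separating payoff: 131 − 8.7 × s* = 131 − 8.7 × (131 − 92)/29.0 = 131 − 339.3/29.0 = 119.3.
Pooling payoff: 0.21 × 131 + 0.79 × 92 = 100.19.
Difference: 119.3 − 100.19 = 19.11, i.e. 19.1 to one decimal place.
The high-ability type prefers to separate.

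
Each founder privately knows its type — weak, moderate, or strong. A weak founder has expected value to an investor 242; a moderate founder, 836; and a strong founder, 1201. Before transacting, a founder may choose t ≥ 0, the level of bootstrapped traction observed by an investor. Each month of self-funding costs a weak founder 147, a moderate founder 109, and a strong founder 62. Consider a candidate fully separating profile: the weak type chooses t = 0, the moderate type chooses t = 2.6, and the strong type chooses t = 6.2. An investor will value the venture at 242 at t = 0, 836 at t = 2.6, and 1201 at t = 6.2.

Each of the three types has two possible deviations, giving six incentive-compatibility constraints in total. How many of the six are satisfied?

4

Strong (own payoff 1201 − 62×6.2 = 816.6): to t=0 gives 242 → no gain ✓; to t=2.6 gives 836 − 62×2.6 = 674.8 → no gain ✓.
Weak (own payoff 242): to t=2.6 gives 836 − 147×2.6 = 453.8 → profitable ✗; to t=6.2 gives 1201 − 147×6.2 = 289.6 → profitable ✗.
Moderate (own payoff 836 − 109×2.6 = 552.6): to t=0 gives 242 → no gain ✓; to t=6.2 gives 1201 − 109×6.2 = 525.2 → no gain ✓.
4 of the 6 constraints hold; not an equilibrium.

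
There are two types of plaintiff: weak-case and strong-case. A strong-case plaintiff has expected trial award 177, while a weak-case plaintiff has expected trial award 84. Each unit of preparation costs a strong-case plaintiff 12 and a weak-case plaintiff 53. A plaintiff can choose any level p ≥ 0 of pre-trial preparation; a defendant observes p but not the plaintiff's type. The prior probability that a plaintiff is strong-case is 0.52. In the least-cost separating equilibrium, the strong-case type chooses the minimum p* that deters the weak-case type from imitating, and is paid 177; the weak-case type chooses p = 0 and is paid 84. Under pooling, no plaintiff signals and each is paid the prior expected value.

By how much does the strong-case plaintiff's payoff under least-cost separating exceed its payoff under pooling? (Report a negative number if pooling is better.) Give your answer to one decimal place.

23.6

Least-cost separating signal: p* solves 84 = 177 − 53·p*, so p* = (177 − 84)/53 ≈ 1.7547.
Strong-case type's separating payoff: 177 − 12 × p* = 177 − 12 × (177 − 84)/53 = 177 − 1116/53 ≈ 155.943.
Pooling payoff: 0.52 × 177 + 0.48 × 84 = 132.36.
Difference: 155.943 − 132.36 = 23.583, i.e. 23.6 to one decimal place.
The strong-case type prefers to separate.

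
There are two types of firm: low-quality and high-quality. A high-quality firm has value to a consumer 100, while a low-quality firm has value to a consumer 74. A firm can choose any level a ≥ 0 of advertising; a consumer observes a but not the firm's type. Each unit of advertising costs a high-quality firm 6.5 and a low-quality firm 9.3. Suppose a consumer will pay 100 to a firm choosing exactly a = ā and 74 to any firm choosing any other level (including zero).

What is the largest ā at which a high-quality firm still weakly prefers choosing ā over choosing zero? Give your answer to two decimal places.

Choosing ā yields the high-quality type 100 − 6.5·ā; choosing zero yields 74.
The high-quality type is indifferent at 100 − 6.5·ā = 74, i.e. ā = (100 − 74) / 6.5 = 4.00.
For any ā above 4.00 the high-quality type would rather pool at zero, so separation collapses.

4.00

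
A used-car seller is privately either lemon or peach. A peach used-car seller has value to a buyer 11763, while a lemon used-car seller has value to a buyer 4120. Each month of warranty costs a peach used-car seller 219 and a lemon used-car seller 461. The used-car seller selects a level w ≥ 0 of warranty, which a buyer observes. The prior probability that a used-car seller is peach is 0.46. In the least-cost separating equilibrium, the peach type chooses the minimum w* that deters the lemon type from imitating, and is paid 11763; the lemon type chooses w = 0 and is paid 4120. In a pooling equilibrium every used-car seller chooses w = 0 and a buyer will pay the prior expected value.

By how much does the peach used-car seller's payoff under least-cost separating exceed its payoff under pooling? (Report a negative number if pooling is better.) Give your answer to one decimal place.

Least-cost separating signal: w* solves 4120 = 11763 − 461·w*, so w* = (11763 − 4120)/461 ≈ 16.5792.
Peach type's separating payoff: 11763 − 219 × w* = 11763 − 219 × (11763 − 4120)/461 = 11763 − 1673817/461 ≈ 8132.161.
Pooling payoff: 0.46 × 11763 + 0.54 × 4120 = 7635.78.
Difference: 8132.161 − 7635.78 = 496.381, i.e. 496.4 to one decimal place.
The peach type prefers to separate.

496.4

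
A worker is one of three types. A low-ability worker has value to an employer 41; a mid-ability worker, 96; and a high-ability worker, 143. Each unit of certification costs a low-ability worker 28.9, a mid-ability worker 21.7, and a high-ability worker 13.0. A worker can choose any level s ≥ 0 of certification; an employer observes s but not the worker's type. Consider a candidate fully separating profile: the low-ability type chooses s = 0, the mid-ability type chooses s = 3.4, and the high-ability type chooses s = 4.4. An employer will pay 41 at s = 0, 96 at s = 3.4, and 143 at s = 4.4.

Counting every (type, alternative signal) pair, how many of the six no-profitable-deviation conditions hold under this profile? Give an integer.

4

Mid-ability (own payoff 96 − 21.7×3.4 = 22.22): to s=0 gives 41 → profitable ✗; to s=4.4 gives 143 − 21.7×4.4 = 47.52 → profitable ✗.
High-ability (own payoff 143 − 13.0×4.4 = 85.8): to s=0 gives 41 → no gain ✓; to s=3.4 gives 96 − 13.0×3.4 = 51.8 → no gain ✓.
Low-ability (own payoff 41): to s=3.4 gives 96 − 28.9×3.4 = -2.26 → no gain ✓; to s=4.4 gives 143 − 28.9×4.4 = 15.84 → no gain ✓.
4 of the 6 constraints hold; not an equilibrium.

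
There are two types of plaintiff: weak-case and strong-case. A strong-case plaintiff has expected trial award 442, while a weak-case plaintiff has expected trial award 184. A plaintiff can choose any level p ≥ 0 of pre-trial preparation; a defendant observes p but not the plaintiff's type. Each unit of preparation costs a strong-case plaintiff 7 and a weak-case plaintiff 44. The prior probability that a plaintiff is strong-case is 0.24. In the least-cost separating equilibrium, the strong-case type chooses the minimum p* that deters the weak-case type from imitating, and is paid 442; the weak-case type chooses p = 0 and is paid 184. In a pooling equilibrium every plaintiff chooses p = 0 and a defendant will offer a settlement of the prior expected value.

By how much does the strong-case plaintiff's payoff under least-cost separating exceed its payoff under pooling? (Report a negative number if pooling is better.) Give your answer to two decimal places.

155.03

Least-cost separating signal: p* solves 184 = 442 − 44·p*, so p* = (442 − 184)/44 ≈ 5.8636.
Strong-case type's separating payoff: 442 − 7 × p* = 442 − 7 × (442 − 184)/44 = 442 − 1806/44 ≈ 400.9545.
Pooling payoff: 0.24 × 442 + 0.76 × 184 = 245.92.
Difference: 400.9545 − 245.92 = 155.0345, i.e. 155.03 to two decimal places.
The strong-case type prefers to separate.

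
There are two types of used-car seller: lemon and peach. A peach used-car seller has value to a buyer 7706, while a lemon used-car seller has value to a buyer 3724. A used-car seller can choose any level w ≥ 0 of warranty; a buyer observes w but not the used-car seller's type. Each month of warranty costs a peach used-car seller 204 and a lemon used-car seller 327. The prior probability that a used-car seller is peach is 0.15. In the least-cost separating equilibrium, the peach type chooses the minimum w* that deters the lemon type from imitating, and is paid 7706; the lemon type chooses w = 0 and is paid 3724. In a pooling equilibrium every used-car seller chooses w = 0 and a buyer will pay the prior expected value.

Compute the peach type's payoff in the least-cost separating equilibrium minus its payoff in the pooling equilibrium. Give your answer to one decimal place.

900.5

Least-cost separating signal: w* solves 3724 = 7706 − 327·w*, so w* = (7706 − 3724)/327 ≈ 12.1774.
Peach type's separating payoff: 7706 − 204 × w* = 7706 − 204 × (7706 − 3724)/327 = 7706 − 812328/327 ≈ 5221.817.
Pooling payoff: 0.15 × 7706 + 0.85 × 3724 = 4321.3.
Difference: 5221.817 − 4321.3 = 900.517, i.e. 900.5 to one decimal place.
The peach type prefers to separate.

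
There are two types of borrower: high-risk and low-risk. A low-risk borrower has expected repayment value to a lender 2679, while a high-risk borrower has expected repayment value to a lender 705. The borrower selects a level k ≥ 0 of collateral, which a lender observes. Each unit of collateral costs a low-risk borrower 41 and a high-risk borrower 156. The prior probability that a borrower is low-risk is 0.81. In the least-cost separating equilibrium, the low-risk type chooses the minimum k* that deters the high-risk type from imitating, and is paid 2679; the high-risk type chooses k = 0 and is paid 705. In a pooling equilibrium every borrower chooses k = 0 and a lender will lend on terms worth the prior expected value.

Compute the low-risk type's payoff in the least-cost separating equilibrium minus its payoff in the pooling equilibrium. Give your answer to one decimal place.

Least-cost separating signal: k* solves 705 = 2679 − 156·k*, so k* = (2679 − 705)/156 ≈ 12.6538.
Low-risk type's separating payoff: 2679 − 41 × k* = 2679 − 41 × (2679 − 705)/156 = 2679 − 80934/156 ≈ 2160.192.
Pooling payoff: 0.81 × 2679 + 0.19 × 705 = 2303.94.
Difference: 2160.192 − 2303.94 = -143.748, i.e. -143.7 to one decimal place.
The low-risk type would prefer the pooling outcome.

-143.7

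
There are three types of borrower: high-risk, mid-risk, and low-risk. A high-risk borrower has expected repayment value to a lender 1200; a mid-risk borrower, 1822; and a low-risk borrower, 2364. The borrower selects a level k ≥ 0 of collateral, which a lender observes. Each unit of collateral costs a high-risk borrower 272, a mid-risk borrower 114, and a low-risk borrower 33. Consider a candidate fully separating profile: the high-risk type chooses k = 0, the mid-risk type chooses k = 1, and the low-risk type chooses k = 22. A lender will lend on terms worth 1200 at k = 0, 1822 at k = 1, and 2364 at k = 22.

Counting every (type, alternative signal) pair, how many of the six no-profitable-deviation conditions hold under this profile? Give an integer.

4

Mid-risk (own payoff 1822 − 114×1 = 1708): to k=0 gives 1200 → no gain ✓; to k=22 gives 2364 − 114×22 = -144 → no gain ✓.
Low-risk (own payoff 2364 − 33×22 = 1638): to k=0 gives 1200 → no gain ✓; to k=1 gives 1822 − 33×1 = 1789 → profitable ✗.
High-risk (own payoff 1200): to k=1 gives 1822 − 272×1 = 1550 → profitable ✗; to k=22 gives 2364 − 272×22 = -3620 → no gain ✓.
4 of the 6 constraints hold; not an equilibrium.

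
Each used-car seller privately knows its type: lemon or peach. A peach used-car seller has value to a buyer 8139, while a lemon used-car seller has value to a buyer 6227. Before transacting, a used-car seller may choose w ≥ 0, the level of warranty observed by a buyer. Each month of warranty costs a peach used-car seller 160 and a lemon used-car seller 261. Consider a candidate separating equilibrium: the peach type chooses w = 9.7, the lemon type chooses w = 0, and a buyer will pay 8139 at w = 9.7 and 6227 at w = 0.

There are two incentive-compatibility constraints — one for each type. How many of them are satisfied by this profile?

Peach type: signal → 8139 − 160 × 9.7 = 6587; deviate to 0 → 6227. IC holds (6587 ≥ 6227).
Lemon type: stay at 0 → 6227; mimic → 8139 − 261 × 9.7 = 5607.3. IC holds (6227 ≥ 5607.3).
2 of 2 constraints hold, so this is a separating equilibrium.

2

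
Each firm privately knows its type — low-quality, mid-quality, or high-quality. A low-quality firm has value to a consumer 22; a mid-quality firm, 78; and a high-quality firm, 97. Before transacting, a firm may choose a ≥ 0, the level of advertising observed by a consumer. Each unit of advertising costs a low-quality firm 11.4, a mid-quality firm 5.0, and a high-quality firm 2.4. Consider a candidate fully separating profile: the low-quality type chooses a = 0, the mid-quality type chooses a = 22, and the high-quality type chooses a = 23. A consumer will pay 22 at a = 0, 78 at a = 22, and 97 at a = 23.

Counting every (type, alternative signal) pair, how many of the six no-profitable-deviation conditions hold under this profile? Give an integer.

4

High-quality (own payoff 97 − 2.4×23 = 41.8): to a=0 gives 22 → no gain ✓; to a=22 gives 78 − 2.4×22 = 25.2 → no gain ✓.
Low-quality (own payoff 22): to a=22 gives 78 − 11.4×22 = -172.8 → no gain ✓; to a=23 gives 97 − 11.4×23 = -165.2 → no gain ✓.
Mid-quality (own payoff 78 − 5.0×22 = -32): to a=0 gives 22 → profitable ✗; to a=23 gives 97 − 5.0×23 = -18 → profitable ✗.
4 of the 6 constraints hold; not an equilibrium.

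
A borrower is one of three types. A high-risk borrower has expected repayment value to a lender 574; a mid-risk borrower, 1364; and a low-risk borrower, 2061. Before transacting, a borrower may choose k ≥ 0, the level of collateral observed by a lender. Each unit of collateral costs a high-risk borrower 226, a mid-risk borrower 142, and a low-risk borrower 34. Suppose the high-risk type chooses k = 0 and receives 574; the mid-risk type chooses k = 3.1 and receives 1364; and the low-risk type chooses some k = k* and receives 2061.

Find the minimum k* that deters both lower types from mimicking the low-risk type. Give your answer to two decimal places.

Mid-risk type (on-path payoff 1364 − 142×3.1 = 923.8) won't mimic when 923.8 ≥ 2061 − 142·k*, i.e. k* ≥ 8.01.
High-risk type (on-path payoff 574) won't mimic when 574 ≥ 2061 − 226·k*, i.e. k* ≥ 6.58.
Both must hold, so k* = max(6.58, 8.01) = 8.01. The mid-risk type's constraint binds.

8.01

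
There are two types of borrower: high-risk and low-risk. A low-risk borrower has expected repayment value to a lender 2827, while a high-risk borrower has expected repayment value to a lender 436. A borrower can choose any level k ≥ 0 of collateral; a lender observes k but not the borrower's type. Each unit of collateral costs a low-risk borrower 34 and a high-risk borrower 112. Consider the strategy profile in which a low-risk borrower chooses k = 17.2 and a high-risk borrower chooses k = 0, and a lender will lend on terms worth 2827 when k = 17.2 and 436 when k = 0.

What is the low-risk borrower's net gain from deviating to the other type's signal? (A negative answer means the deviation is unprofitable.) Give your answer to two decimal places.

-1806.20

Playing k = 17.2 the low-risk borrower receives 2827 − 34 × 17.2 = 2242.2.
Deviating to k = 0 yields 436 instead.
Gain from deviating: 436 − 2242.2 = -1806.20.
The gain is negative, so the low-risk type's incentive-compatibility constraint is satisfied.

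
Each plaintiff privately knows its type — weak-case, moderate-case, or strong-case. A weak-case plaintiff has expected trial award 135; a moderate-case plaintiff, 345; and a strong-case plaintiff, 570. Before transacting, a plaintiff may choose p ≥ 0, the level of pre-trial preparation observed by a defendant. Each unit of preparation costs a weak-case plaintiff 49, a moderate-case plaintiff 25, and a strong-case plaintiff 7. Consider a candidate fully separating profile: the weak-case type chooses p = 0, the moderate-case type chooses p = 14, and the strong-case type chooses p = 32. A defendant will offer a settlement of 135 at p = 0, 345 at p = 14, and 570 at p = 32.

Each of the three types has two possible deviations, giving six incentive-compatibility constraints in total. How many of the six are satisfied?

5

Weak-case (own payoff 135): to p=14 gives 345 − 49×14 = -341 → no gain ✓; to p=32 gives 570 − 49×32 = -998 → no gain ✓.
Strong-case (own payoff 570 − 7×32 = 346): to p=0 gives 135 → no gain ✓; to p=14 gives 345 − 7×14 = 247 → no gain ✓.
Moderate-case (own payoff 345 − 25×14 = -5): to p=0 gives 135 → profitable ✗; to p=32 gives 570 − 25×32 = -230 → no gain ✓.
5 of the 6 constraints hold; not an equilibrium.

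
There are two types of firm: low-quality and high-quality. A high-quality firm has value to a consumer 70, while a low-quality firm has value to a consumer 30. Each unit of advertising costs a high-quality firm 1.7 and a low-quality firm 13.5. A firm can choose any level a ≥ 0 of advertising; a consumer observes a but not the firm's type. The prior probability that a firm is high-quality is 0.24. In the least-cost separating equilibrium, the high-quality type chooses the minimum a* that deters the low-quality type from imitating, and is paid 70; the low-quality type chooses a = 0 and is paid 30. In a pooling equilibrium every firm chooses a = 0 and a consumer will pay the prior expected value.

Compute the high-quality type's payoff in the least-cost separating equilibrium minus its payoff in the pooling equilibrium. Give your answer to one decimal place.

Least-cost separating signal: a* solves 30 = 70 − 13.5·a*, so a* = (70 − 30)/13.5 ≈ 2.9630.
High-quality type's separating payoff: 70 − 1.7 × a* = 70 − 1.7 × (70 − 30)/13.5 = 70 − 68/13.5 ≈ 64.963.
Pooling payoff: 0.24 × 70 + 0.76 × 30 = 39.6.
Difference: 64.963 − 39.6 = 25.363, i.e. 25.4 to one decimal place.
The high-quality type prefers to separate.

25.4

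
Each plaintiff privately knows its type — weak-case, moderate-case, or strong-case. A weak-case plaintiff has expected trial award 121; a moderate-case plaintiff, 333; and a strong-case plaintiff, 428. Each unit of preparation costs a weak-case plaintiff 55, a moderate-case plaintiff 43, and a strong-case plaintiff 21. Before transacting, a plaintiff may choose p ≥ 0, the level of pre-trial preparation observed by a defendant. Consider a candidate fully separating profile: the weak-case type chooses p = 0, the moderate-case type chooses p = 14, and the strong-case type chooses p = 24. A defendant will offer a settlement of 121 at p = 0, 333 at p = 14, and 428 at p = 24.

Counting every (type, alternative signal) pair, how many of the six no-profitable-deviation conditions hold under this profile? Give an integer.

Strong-case (own payoff 428 − 21×24 = -76): to p=0 gives 121 → profitable ✗; to p=14 gives 333 − 21×14 = 39 → profitable ✗.
Moderate-case (own payoff 333 − 43×14 = -269): to p=0 gives 121 → profitable ✗; to p=24 gives 428 − 43×24 = -604 → no gain ✓.
Weak-case (own payoff 121): to p=14 gives 333 − 55×14 = -437 → no gain ✓; to p=24 gives 428 − 55×24 = -892 → no gain ✓.
3 of the 6 constraints hold; not an equilibrium.

3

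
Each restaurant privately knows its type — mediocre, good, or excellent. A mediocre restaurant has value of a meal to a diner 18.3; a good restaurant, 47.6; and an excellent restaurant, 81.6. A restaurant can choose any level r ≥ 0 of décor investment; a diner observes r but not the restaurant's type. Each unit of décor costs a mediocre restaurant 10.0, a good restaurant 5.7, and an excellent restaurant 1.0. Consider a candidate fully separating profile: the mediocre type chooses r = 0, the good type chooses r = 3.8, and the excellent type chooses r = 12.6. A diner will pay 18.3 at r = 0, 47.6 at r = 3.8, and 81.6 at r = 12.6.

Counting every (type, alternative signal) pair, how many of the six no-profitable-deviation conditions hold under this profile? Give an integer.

Mediocre (own payoff 18.3): to r=3.8 gives 47.6 − 10.0×3.8 = 9.6 → no gain ✓; to r=12.6 gives 81.6 − 10.0×12.6 = -44.4 → no gain ✓.
Good (own payoff 47.6 − 5.7×3.8 = 25.94): to r=0 gives 18.3 → no gain ✓; to r=12.6 gives 81.6 − 5.7×12.6 = 9.78 → no gain ✓.
Excellent (own payoff 81.6 − 1.0×12.6 = 69): to r=0 gives 18.3 → no gain ✓; to r=3.8 gives 47.6 − 1.0×3.8 = 43.8 → no gain ✓.
6 of the 6 constraints hold; this profile is a separating equilibrium.

6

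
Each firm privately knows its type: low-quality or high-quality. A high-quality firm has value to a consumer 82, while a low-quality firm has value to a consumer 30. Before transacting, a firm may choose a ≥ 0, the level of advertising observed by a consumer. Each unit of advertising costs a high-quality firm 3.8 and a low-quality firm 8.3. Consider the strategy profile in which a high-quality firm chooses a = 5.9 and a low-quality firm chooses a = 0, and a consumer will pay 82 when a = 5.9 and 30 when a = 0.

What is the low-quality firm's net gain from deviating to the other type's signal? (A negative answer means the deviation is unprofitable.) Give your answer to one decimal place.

Playing a = 0 the low-quality firm receives 30.
Deviating to a = 5.9 brings payment 82 at cost 8.3 × 5.9 = 48.97, netting 33.03.
Gain from deviating: 33.03 − 30 = 3.03, i.e. 3.0 to one decimal place.
The gain is positive, so the low-quality type's incentive-compatibility constraint is violated — this profile is not a separating equilibrium.

3.0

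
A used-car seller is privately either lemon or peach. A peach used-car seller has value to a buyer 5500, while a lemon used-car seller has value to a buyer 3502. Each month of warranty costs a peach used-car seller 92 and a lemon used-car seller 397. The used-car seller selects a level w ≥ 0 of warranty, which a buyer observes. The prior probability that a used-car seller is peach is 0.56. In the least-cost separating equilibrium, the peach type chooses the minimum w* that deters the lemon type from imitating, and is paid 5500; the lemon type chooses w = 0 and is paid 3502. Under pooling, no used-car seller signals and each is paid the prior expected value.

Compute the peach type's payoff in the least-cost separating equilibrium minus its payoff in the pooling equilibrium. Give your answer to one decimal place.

Least-cost separating signal: w* solves 3502 = 5500 − 397·w*, so w* = (5500 − 3502)/397 ≈ 5.0327.
Peach type's separating payoff: 5500 − 92 × w* = 5500 − 92 × (5500 − 3502)/397 = 5500 − 183816/397 ≈ 5036.987.
Pooling payoff: 0.56 × 5500 + 0.44 × 3502 = 4620.88.
Difference: 5036.987 − 4620.88 = 416.107, i.e. 416.1 to one decimal place.
The peach type prefers to separate.

416.1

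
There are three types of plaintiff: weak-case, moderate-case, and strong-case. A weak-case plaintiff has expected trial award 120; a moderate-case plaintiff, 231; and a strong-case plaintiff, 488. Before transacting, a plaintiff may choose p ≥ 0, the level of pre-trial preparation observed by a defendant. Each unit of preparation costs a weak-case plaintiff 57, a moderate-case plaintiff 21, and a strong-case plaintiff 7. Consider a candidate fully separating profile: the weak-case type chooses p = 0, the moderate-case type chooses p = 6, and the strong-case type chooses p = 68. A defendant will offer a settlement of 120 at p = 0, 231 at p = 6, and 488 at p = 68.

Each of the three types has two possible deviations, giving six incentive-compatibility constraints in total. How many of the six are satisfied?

Moderate-case (own payoff 231 − 21×6 = 105): to p=0 gives 120 → profitable ✗; to p=68 gives 488 − 21×68 = -940 → no gain ✓.
Strong-case (own payoff 488 − 7×68 = 12): to p=0 gives 120 → profitable ✗; to p=6 gives 231 − 7×6 = 189 → profitable ✗.
Weak-case (own payoff 120): to p=6 gives 231 − 57×6 = -111 → no gain ✓; to p=68 gives 488 − 57×68 = -3388 → no gain ✓.
3 of the 6 constraints hold; not an equilibrium.

3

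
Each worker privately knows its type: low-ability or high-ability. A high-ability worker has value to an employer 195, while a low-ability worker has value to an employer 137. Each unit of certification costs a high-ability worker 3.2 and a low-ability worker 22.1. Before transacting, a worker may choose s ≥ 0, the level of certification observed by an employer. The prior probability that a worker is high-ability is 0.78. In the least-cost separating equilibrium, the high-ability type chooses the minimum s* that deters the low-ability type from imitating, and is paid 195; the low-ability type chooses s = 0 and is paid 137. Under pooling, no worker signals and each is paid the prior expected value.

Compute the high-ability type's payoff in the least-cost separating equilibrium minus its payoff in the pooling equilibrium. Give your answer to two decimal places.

Least-cost separating signal: s* solves 137 = 195 − 22.1·s*, so s* = (195 − 137)/22.1 ≈ 2.6244.
High-ability type's separating payoff: 195 − 3.2 × s* = 195 − 3.2 × (195 − 137)/22.1 = 195 − 185.6/22.1 ≈ 186.6018.
Pooling payoff: 0.78 × 195 + 0.22 × 137 = 182.24.
Difference: 186.6018 − 182.24 = 4.3618, i.e. 4.36 to two decimal places.
The high-ability type prefers to separate.

4.36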